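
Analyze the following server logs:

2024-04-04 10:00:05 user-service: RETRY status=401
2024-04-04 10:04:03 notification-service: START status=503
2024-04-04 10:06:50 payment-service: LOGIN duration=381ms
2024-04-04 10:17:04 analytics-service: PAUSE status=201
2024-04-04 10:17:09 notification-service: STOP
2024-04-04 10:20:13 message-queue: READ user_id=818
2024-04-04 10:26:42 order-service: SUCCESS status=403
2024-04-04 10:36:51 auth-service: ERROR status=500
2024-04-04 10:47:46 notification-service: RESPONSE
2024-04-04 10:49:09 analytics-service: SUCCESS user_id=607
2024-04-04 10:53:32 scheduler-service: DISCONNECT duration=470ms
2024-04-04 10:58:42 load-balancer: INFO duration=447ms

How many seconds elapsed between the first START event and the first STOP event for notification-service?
786

To find the time between events:

1. Locate the first START event for notification-service: 2024-04-04 10:04:03
2. Locate the first STOP event for notification-service: 2024-04-04 10:17:09
3. Calculate the difference: 2024-04-04 10:17:09 - 2024-04-04 10:04:03 = 786 seconds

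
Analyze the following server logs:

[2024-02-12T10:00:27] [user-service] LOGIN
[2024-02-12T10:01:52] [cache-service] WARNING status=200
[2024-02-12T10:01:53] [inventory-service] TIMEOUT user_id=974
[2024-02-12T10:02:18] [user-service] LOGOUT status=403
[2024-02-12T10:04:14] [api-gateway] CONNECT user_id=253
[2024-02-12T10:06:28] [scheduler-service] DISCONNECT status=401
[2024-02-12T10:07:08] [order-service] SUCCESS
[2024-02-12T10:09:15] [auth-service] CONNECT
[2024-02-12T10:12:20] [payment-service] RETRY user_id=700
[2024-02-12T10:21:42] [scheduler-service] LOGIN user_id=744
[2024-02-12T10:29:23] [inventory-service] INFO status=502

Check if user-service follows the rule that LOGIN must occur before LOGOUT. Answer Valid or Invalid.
Valid

To validate ordering:

1. Required order: LOGIN → LOGOUT
2. Rule: LOGIN must occur before LOGOUT
3. Check actual order of events for user-service
4. Result: Valid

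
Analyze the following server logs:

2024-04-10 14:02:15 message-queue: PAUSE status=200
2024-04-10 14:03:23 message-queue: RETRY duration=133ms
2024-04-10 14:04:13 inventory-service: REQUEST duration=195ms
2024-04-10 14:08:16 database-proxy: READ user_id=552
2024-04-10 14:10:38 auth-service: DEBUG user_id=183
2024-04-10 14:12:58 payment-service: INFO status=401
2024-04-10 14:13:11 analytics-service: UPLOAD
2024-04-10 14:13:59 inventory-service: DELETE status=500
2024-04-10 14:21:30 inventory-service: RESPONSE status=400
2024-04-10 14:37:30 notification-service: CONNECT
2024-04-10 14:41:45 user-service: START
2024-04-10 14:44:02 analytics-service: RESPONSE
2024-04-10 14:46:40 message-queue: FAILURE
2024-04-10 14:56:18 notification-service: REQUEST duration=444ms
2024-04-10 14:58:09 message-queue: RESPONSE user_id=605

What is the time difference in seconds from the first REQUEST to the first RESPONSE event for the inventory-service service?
1037

To find the time between events:

1. Locate the first REQUEST event for inventory-service: 2024-04-10 14:04:13
2. Locate the first RESPONSE event for inventory-service: 2024-04-10 14:21:30
3. Calculate the difference: 2024-04-10 14:21:30 - 2024-04-10 14:04:13 = 1037 seconds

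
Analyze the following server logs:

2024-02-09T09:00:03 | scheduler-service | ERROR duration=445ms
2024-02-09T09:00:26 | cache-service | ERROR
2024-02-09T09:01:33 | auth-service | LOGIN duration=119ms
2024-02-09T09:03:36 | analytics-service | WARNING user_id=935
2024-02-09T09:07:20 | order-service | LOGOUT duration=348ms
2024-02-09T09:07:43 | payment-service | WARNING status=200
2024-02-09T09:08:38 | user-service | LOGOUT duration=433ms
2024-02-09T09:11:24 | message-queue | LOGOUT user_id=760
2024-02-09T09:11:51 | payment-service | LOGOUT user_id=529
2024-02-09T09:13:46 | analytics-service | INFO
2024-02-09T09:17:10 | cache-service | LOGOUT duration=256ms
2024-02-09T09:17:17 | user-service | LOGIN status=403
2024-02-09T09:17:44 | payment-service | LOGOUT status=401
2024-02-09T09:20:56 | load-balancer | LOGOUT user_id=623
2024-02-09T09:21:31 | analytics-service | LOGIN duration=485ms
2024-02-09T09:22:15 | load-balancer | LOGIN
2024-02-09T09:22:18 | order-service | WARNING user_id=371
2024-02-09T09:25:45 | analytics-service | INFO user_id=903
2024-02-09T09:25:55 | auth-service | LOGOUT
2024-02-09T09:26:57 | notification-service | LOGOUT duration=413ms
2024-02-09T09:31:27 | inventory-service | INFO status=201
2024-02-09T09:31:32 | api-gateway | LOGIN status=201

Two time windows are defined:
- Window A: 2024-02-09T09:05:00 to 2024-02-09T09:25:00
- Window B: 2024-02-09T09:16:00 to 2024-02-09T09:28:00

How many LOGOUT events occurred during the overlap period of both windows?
3

To find overlap events:

1. Window A: 2024-02-09T09:05:00 to 2024-02-09T09:25:00
2. Window B: 2024-02-09T09:16:00 to 2024-02-09T09:28:00
3. Overlap period: 2024-02-09T09:16:00 to 2024-02-09T09:25:00
4. Count LOGOUT events in overlap: 3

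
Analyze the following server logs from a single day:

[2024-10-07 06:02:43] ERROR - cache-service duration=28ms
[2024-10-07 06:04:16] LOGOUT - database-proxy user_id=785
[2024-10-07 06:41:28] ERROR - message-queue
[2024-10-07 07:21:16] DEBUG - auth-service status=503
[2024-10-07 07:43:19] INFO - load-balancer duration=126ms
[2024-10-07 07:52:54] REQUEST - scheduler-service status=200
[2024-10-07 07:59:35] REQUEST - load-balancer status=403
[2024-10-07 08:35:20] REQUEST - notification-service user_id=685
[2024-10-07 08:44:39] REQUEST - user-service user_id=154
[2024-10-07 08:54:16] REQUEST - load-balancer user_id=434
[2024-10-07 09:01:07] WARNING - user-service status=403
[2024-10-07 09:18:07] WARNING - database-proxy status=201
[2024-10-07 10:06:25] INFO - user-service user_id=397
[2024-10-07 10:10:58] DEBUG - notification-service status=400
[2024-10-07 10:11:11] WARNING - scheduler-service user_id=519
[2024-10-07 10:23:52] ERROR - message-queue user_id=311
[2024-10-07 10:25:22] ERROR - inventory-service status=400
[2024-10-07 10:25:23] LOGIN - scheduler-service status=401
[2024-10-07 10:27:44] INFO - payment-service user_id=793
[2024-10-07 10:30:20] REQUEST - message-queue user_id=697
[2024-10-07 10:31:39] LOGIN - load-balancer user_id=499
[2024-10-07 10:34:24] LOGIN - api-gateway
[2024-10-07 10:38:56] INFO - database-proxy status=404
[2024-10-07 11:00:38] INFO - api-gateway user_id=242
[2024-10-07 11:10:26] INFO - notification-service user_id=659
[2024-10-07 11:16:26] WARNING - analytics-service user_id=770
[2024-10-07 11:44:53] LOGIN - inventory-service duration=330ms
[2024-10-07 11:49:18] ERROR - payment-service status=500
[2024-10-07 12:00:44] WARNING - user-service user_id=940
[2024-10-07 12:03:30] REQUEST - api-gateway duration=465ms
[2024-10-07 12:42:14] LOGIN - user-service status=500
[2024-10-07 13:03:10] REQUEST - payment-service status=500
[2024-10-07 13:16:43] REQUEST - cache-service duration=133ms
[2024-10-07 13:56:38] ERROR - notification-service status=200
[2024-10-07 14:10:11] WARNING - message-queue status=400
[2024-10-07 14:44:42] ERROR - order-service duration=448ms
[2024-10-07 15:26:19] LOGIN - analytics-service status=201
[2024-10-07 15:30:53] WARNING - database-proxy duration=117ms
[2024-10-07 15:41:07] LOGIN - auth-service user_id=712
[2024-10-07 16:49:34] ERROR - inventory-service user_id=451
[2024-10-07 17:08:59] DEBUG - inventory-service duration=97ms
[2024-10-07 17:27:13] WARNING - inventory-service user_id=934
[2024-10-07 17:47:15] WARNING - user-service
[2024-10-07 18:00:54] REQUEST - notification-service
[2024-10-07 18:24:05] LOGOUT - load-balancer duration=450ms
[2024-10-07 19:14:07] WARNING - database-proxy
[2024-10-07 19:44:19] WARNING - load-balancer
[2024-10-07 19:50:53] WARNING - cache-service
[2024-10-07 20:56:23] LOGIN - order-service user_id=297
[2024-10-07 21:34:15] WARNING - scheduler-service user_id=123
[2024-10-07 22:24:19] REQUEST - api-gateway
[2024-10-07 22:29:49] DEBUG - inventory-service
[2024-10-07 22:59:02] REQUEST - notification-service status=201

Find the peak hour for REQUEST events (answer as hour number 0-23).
8

To find the peak hour:

1. Group all REQUEST events by hour
2. Count events in each hour
3. Find hour with maximum count
4. Peak hour: 8 (with 3 events)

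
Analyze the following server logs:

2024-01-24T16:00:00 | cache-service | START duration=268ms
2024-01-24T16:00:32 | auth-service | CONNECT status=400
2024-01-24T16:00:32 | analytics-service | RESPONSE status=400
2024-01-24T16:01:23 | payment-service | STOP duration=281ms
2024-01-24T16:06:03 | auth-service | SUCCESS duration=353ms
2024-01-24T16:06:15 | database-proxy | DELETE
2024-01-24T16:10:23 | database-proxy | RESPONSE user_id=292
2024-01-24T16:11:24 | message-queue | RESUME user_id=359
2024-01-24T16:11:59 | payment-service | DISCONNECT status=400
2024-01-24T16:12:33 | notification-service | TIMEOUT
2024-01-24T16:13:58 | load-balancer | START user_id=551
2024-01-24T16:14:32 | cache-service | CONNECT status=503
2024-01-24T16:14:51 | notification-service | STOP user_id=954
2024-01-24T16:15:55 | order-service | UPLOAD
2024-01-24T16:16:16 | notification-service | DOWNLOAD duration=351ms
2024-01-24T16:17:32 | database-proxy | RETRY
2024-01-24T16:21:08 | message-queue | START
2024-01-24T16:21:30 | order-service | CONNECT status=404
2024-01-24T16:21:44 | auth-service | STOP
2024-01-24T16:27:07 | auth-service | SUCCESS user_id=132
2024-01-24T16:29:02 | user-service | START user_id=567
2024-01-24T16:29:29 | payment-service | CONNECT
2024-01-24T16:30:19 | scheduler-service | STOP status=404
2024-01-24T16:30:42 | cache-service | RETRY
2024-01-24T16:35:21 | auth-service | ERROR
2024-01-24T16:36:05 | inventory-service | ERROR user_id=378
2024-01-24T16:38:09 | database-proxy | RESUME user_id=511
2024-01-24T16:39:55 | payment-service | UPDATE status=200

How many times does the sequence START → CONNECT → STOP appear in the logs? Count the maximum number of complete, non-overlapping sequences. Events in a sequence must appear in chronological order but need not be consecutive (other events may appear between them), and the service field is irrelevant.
4

To count sequences:

1. Look for pattern: START → CONNECT → STOP
2. Greedily scan the log in chronological order, matching each sequence element in turn (ignoring service)
3. Each time the full pattern completes, increment the count and restart matching from the next event
4. Complete non-overlapping sequences found: 4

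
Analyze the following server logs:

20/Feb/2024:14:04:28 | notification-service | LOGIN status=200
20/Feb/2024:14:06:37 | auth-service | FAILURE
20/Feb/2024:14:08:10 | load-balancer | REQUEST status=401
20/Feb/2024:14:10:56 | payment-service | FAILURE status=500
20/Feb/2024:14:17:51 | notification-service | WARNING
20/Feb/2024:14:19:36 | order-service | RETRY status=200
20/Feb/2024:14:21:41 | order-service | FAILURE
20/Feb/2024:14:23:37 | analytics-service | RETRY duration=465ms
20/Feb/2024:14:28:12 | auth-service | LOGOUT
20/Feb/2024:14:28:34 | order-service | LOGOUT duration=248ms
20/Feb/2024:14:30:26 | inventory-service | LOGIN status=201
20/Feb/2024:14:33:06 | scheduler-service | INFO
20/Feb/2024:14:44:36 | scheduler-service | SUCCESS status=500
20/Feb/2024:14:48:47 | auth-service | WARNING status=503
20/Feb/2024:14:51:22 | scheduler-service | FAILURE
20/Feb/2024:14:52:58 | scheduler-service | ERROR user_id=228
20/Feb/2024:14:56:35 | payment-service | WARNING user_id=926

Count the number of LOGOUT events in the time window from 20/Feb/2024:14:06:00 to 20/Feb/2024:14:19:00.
0

To count events in the time window:

1. Window boundaries: 20/Feb/2024:14:06:00 to 20/Feb/2024:14:19:00
2. Filter for LOGOUT events within this window
3. Count matching events: 0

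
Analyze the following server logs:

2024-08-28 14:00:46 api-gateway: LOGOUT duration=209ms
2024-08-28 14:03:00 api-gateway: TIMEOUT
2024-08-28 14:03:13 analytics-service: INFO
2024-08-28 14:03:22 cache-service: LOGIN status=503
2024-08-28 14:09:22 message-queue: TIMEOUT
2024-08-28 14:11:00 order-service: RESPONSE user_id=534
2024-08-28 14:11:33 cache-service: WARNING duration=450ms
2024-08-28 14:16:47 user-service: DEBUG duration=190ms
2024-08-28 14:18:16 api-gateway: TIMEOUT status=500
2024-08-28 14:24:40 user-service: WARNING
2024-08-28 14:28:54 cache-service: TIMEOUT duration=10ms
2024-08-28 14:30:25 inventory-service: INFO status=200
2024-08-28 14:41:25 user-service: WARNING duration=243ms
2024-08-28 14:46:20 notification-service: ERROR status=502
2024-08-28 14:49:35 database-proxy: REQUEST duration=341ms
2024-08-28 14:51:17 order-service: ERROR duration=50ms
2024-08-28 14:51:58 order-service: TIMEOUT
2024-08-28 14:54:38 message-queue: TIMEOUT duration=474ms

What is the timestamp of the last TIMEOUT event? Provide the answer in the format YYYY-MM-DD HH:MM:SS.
2024-08-28 14:54:38

To find the last event:

1. Filter for all TIMEOUT events
2. Sort by timestamp
3. Select the last one
4. Timestamp: 2024-08-28 14:54:38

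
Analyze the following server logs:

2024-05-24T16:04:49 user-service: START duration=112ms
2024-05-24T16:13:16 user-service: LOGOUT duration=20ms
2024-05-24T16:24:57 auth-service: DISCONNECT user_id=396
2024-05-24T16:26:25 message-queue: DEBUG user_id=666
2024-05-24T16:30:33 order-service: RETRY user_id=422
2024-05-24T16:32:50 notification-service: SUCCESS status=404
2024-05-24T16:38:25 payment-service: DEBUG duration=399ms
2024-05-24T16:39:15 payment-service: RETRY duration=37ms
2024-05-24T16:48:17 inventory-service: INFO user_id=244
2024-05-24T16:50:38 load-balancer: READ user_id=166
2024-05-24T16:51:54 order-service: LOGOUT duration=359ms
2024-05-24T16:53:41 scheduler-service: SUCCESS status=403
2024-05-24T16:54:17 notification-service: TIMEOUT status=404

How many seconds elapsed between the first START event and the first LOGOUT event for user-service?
507

To find the time between events:

1. Locate the first START event for user-service: 2024-05-24T16:04:49
2. Locate the first LOGOUT event for user-service: 2024-05-24T16:13:16
3. Calculate the difference: 2024-05-24T16:13:16 - 2024-05-24T16:04:49 = 507 seconds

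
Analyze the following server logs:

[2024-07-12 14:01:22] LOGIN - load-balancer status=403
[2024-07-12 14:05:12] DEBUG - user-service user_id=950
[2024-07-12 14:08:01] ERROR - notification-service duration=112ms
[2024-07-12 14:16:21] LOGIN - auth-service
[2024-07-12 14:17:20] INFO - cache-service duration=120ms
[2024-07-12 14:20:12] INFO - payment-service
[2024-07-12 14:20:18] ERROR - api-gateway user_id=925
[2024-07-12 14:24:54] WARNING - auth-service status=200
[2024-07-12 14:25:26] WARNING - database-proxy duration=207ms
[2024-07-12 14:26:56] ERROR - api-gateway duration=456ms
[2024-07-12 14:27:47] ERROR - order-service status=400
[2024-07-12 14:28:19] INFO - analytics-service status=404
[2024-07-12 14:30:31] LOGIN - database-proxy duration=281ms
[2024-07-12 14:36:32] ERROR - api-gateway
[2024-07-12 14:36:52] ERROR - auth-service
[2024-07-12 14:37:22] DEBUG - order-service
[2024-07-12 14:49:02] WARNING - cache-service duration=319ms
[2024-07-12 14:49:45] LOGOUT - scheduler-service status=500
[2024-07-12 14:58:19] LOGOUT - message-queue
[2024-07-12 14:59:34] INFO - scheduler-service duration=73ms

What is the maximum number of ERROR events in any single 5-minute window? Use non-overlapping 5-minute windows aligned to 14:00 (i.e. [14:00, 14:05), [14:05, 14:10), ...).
2

To find the burst window:

1. Divide the log period into non-overlapping 5-minute windows starting at 14:00
2. Count ERROR events in each window
3. Find the window with maximum count
4. Maximum events in a window: 2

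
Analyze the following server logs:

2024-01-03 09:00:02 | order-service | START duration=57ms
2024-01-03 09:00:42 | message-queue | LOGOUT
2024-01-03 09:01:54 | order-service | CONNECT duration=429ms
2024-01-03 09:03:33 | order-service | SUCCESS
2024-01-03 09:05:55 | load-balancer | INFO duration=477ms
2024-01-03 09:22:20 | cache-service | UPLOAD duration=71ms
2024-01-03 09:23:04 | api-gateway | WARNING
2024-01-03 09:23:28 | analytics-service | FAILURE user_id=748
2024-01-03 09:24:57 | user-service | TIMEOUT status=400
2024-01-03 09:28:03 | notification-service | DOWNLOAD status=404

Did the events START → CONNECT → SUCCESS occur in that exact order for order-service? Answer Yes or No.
Yes

To verify sequence order:

1. Find all events in sequence START → CONNECT → SUCCESS for order-service
2. Extract their timestamps
3. Check if timestamps are in ascending order
4. Result: Yes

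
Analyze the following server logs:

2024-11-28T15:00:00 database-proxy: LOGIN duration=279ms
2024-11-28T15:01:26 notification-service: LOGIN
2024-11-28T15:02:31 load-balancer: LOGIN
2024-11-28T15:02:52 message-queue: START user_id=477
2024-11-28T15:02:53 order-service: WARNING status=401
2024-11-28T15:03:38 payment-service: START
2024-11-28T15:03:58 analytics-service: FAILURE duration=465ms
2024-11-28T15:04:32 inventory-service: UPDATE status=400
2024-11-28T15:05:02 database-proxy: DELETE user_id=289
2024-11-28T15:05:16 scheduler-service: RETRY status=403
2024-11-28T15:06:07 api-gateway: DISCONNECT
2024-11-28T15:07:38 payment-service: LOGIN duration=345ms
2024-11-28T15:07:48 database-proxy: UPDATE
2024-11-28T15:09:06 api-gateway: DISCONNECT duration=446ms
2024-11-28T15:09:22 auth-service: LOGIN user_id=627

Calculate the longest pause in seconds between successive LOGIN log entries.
307

To find the longest gap:

1. Extract all LOGIN events in chronological order
2. Calculate time differences between consecutive events
3. Find the maximum difference
4. Longest gap: 307 seconds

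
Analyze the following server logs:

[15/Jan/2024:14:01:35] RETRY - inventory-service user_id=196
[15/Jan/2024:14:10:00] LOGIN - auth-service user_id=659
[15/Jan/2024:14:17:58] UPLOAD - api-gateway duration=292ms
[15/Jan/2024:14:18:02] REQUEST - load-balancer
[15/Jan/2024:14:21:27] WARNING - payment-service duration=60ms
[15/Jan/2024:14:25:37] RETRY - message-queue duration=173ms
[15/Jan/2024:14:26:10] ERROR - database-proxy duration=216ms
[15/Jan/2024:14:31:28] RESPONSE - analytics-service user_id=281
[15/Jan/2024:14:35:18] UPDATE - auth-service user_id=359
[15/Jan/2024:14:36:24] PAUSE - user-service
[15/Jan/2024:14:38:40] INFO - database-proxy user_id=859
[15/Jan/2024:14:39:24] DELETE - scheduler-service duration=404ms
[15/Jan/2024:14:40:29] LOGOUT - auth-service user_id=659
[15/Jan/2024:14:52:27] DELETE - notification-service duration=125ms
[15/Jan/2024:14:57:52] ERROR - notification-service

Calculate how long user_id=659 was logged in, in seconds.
1829

To calculate session duration:

1. Find LOGIN event for user_id=659: 15/Jan/2024:14:10:00
2. Find LOGOUT event for user_id=659: 15/Jan/2024:14:40:29
3. Session duration: 15/Jan/2024:14:40:29 - 15/Jan/2024:14:10:00 = 1829 seconds (30 minutes)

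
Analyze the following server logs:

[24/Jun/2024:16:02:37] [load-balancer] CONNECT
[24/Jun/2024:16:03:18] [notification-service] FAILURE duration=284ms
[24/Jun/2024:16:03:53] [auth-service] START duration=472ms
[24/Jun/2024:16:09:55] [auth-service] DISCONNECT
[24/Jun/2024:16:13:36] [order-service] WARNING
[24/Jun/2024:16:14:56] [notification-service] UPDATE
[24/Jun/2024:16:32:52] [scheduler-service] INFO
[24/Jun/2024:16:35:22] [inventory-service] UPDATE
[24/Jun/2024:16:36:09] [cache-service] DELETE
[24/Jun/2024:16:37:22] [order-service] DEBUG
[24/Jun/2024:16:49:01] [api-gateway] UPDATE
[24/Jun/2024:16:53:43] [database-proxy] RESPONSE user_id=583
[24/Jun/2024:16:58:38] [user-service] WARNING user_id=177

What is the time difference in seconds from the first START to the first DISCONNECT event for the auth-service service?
362

To find the time between events:

1. Locate the first START event for auth-service: 24/Jun/2024:16:03:53
2. Locate the first DISCONNECT event for auth-service: 24/Jun/2024:16:09:55
3. Calculate the difference: 24/Jun/2024:16:09:55 - 24/Jun/2024:16:03:53 = 362 seconds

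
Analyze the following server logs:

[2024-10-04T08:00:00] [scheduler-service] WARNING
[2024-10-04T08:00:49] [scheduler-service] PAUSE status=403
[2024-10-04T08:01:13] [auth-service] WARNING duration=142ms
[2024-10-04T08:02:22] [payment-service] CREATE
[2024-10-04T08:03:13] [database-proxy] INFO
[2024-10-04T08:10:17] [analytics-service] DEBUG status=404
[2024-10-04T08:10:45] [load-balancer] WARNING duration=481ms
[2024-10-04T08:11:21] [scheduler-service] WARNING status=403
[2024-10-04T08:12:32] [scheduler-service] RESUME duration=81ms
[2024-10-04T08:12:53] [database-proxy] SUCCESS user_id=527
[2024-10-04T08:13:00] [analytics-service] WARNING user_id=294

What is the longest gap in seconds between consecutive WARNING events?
572

To find the longest gap:

1. Extract all WARNING events in chronological order
2. Calculate time differences between consecutive events
3. Find the maximum difference
4. Longest gap: 572 seconds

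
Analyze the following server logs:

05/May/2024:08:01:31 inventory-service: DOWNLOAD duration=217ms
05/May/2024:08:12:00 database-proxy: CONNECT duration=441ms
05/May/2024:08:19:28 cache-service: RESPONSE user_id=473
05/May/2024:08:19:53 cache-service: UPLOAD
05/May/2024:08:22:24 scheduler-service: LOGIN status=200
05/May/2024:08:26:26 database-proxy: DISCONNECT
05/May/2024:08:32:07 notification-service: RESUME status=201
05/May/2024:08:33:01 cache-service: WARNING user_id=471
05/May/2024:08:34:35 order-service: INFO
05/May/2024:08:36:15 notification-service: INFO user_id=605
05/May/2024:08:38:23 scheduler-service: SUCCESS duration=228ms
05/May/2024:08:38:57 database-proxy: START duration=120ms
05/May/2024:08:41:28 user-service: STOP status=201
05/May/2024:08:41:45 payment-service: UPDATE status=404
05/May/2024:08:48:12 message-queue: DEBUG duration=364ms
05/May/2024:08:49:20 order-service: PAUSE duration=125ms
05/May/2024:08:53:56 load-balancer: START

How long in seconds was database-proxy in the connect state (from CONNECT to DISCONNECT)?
866

To calculate state duration:

1. Find CONNECT event for database-proxy: 05/May/2024:08:12:00
2. Find DISCONNECT event for database-proxy: 05/May/2024:08:26:26
3. Calculate duration: 05/May/2024:08:26:26 - 05/May/2024:08:12:00 = 866 seconds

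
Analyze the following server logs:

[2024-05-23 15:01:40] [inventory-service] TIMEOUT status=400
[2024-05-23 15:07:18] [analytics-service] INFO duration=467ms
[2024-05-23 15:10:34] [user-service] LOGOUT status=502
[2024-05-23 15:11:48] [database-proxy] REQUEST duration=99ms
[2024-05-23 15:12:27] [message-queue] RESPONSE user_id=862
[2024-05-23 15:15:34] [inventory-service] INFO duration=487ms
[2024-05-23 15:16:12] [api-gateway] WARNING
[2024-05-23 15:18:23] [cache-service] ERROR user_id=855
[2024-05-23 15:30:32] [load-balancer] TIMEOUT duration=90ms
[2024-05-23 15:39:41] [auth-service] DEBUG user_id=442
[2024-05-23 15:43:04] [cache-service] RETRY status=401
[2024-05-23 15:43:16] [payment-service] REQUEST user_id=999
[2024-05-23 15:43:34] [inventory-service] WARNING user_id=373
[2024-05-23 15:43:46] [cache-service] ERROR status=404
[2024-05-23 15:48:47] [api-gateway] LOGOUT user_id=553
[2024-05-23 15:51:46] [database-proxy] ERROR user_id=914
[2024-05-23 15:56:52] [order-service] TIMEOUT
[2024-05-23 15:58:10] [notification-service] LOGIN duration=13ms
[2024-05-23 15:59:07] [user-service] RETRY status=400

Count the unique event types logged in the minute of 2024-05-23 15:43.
4

To count unique event types:

1. Filter events in the minute starting at 2024-05-23 15:43
2. Extract event types from matching entries
3. Count unique types: 4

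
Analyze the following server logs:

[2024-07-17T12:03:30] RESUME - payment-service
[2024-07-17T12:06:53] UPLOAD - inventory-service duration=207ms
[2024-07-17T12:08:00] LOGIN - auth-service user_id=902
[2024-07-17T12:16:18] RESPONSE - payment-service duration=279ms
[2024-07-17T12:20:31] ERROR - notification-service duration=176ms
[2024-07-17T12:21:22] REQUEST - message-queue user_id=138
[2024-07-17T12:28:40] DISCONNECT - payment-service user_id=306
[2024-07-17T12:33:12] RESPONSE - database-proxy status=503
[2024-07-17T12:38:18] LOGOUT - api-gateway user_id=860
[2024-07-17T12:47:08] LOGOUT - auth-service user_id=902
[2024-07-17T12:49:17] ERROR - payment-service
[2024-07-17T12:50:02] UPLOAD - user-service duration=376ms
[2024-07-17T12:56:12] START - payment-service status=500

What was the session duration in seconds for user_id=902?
2348

To calculate session duration:

1. Find LOGIN event for user_id=902: 2024-07-17T12:08:00
2. Find LOGOUT event for user_id=902: 2024-07-17T12:47:08
3. Session duration: 2024-07-17T12:47:08 - 2024-07-17T12:08:00 = 2348 seconds (39 minutes)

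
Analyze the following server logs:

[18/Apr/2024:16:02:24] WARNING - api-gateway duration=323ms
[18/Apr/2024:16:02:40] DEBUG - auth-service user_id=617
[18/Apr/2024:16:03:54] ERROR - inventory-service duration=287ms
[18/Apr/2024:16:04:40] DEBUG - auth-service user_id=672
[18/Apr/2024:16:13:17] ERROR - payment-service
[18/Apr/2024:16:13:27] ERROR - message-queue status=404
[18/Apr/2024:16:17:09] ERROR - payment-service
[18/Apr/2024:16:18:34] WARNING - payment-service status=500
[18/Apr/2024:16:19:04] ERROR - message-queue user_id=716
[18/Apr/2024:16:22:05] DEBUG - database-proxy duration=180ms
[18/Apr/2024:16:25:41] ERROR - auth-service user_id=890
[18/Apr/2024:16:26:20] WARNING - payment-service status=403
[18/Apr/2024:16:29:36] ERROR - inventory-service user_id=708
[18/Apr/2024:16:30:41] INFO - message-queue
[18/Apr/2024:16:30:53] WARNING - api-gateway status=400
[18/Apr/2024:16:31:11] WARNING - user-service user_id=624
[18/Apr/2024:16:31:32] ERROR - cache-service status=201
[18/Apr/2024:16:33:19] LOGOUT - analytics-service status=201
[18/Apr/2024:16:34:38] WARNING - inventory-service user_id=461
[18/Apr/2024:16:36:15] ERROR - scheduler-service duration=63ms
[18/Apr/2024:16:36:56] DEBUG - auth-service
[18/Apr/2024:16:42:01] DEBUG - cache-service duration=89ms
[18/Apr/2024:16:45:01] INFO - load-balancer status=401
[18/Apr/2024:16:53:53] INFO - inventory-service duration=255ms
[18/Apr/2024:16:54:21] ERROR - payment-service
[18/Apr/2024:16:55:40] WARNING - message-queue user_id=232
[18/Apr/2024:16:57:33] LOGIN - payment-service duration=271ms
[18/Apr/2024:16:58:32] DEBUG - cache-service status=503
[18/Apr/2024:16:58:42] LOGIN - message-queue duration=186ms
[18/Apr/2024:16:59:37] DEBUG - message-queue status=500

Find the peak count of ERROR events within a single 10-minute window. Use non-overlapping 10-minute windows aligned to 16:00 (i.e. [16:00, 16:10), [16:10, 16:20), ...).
4

To find the burst window:

1. Divide the log period into non-overlapping 10-minute windows starting at 16:00
2. Count ERROR events in each window
3. Find the window with maximum count
4. Maximum events in a window: 4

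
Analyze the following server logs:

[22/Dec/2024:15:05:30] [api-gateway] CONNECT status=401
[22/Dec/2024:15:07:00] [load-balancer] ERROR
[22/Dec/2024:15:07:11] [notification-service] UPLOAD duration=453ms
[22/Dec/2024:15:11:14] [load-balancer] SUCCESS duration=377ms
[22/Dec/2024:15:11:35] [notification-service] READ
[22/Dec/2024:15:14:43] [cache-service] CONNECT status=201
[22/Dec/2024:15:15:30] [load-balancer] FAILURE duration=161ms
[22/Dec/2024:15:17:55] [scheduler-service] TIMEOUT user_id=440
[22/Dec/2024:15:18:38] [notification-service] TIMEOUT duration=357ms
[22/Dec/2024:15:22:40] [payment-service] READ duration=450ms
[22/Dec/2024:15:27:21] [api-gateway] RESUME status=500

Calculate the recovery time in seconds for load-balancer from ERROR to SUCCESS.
254

To calculate recovery time:

1. Find ERROR event for load-balancer: 22/Dec/2024:15:07:00
2. Find next SUCCESS event for load-balancer: 22/Dec/2024:15:11:14
3. Recovery time: 22/Dec/2024:15:11:14 - 22/Dec/2024:15:07:00 = 254 seconds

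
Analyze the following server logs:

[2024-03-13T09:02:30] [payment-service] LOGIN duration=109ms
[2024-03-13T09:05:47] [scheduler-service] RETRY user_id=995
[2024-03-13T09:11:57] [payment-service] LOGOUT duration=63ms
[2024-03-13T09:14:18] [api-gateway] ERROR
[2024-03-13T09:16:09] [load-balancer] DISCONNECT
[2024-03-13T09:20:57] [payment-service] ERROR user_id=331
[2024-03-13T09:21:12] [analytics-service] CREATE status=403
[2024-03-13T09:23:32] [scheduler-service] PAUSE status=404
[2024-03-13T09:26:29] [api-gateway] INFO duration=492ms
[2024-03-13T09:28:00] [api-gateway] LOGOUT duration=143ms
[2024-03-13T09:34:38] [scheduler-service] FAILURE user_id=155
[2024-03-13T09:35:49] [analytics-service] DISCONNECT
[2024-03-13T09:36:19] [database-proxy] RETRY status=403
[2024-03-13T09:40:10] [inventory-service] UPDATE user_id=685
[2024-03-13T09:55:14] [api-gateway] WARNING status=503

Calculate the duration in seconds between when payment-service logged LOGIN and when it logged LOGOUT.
567

To find the time between events:

1. Locate the first LOGIN event for payment-service: 2024-03-13T09:02:30
2. Locate the first LOGOUT event for payment-service: 2024-03-13T09:11:57
3. Calculate the difference: 2024-03-13T09:11:57 - 2024-03-13T09:02:30 = 567 seconds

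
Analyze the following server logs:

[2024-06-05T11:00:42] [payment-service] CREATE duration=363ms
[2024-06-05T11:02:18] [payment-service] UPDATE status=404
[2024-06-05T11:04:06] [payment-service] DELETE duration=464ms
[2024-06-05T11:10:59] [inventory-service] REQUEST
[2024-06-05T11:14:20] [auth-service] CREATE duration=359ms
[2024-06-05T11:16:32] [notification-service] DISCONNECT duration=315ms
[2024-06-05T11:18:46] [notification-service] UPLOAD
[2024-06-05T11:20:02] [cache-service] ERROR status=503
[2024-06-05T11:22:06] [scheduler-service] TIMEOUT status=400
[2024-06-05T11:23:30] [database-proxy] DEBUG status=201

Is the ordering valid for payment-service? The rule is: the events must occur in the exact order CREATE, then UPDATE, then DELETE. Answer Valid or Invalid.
Valid

To validate ordering:

1. Required order: CREATE → UPDATE → DELETE
2. Rule: the events must occur in the exact order CREATE, then UPDATE, then DELETE
3. Check actual order of events for payment-service
4. Result: Valid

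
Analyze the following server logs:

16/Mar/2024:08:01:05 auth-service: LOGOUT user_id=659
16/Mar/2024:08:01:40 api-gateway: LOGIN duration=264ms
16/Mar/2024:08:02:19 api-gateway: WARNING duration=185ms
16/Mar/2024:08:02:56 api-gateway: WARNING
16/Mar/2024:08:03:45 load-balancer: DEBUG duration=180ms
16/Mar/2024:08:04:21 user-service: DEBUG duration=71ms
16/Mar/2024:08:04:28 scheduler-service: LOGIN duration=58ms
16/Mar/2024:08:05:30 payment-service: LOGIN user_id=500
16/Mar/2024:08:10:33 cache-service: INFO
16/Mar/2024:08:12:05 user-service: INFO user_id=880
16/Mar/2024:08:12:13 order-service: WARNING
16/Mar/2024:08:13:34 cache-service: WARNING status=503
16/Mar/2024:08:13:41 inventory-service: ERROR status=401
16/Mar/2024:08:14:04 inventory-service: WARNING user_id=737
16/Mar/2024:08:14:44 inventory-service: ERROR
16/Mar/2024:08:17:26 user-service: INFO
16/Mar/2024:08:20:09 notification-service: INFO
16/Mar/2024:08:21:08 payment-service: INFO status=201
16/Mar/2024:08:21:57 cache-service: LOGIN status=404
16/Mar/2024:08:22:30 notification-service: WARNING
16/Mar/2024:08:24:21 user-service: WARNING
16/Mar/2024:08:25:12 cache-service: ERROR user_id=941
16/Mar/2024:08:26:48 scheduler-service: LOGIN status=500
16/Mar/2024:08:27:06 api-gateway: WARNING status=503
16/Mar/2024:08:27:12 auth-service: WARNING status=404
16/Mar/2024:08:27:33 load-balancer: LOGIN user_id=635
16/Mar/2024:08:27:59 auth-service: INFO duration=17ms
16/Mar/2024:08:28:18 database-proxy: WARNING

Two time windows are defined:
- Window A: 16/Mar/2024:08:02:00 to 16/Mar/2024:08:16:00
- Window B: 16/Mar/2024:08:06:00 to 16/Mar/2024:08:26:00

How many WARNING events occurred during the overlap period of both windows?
3

To find overlap events:

1. Window A: 16/Mar/2024:08:02:00 to 16/Mar/2024:08:16:00
2. Window B: 16/Mar/2024:08:06:00 to 16/Mar/2024:08:26:00
3. Overlap period: 16/Mar/2024:08:06:00 to 16/Mar/2024:08:16:00
4. Count WARNING events in overlap: 3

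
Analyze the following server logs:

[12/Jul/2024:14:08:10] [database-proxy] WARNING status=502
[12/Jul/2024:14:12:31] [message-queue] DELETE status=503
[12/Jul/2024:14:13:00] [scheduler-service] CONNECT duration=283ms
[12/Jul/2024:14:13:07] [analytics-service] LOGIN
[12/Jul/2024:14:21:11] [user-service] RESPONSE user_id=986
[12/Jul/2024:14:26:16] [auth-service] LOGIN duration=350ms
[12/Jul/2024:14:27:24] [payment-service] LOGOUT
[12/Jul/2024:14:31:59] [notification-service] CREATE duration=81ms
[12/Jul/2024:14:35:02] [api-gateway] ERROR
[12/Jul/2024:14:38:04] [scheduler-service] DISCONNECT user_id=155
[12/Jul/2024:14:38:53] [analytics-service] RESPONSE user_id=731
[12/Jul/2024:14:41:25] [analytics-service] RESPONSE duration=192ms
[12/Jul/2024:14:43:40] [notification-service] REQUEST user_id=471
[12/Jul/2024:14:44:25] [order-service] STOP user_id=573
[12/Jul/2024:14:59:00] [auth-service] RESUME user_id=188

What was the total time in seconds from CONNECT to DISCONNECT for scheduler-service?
1504

To calculate state duration:

1. Find CONNECT event for scheduler-service: 12/Jul/2024:14:13:00
2. Find DISCONNECT event for scheduler-service: 12/Jul/2024:14:38:04
3. Calculate duration: 12/Jul/2024:14:38:04 - 12/Jul/2024:14:13:00 = 1504 seconds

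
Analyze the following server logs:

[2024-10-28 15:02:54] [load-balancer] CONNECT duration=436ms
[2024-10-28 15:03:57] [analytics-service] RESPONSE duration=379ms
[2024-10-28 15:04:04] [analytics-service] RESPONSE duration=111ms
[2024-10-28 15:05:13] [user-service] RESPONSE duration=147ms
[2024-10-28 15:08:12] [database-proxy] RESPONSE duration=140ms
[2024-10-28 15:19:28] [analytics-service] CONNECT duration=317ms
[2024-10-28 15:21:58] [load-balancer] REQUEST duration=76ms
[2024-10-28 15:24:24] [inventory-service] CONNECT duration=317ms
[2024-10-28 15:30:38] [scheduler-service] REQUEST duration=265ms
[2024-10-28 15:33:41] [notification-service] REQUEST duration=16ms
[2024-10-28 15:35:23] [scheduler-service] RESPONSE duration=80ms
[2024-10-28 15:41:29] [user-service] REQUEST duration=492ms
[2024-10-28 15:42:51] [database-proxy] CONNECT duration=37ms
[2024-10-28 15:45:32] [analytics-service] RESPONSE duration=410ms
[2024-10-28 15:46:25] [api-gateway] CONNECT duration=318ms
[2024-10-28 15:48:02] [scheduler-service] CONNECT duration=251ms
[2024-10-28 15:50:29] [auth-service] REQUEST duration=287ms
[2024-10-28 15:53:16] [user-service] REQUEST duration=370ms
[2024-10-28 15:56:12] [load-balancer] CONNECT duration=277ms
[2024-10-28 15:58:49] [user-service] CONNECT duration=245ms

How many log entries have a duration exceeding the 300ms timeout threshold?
8

To count timeouts:

1. Threshold: 300ms
2. Extract duration from each log entry
3. Count entries where duration > 300
4. Timeout count: 8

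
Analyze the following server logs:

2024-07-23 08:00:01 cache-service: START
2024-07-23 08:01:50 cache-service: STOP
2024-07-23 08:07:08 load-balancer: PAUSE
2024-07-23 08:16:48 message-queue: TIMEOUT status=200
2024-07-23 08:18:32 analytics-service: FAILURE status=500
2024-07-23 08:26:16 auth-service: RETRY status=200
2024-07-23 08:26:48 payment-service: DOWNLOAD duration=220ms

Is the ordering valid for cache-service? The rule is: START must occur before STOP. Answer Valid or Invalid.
Valid

To validate ordering:

1. Required order: START → STOP
2. Rule: START must occur before STOP
3. Check actual order of events for cache-service
4. Result: Valid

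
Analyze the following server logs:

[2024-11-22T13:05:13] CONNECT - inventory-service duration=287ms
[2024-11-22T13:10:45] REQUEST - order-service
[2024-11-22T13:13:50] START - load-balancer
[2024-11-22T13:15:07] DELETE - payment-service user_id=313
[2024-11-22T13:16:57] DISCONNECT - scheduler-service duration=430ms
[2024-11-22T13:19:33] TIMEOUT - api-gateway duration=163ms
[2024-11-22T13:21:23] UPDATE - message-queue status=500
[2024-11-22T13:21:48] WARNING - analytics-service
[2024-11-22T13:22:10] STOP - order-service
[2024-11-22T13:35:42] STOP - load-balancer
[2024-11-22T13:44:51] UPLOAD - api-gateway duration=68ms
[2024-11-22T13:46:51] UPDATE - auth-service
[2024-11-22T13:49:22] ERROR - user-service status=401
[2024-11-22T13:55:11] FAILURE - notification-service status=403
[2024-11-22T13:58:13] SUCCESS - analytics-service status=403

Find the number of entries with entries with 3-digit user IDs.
1

To find matching entries:

1. Pattern to match: entries with 3-digit user IDs
2. Scan each log entry for the pattern
3. Count matches: 1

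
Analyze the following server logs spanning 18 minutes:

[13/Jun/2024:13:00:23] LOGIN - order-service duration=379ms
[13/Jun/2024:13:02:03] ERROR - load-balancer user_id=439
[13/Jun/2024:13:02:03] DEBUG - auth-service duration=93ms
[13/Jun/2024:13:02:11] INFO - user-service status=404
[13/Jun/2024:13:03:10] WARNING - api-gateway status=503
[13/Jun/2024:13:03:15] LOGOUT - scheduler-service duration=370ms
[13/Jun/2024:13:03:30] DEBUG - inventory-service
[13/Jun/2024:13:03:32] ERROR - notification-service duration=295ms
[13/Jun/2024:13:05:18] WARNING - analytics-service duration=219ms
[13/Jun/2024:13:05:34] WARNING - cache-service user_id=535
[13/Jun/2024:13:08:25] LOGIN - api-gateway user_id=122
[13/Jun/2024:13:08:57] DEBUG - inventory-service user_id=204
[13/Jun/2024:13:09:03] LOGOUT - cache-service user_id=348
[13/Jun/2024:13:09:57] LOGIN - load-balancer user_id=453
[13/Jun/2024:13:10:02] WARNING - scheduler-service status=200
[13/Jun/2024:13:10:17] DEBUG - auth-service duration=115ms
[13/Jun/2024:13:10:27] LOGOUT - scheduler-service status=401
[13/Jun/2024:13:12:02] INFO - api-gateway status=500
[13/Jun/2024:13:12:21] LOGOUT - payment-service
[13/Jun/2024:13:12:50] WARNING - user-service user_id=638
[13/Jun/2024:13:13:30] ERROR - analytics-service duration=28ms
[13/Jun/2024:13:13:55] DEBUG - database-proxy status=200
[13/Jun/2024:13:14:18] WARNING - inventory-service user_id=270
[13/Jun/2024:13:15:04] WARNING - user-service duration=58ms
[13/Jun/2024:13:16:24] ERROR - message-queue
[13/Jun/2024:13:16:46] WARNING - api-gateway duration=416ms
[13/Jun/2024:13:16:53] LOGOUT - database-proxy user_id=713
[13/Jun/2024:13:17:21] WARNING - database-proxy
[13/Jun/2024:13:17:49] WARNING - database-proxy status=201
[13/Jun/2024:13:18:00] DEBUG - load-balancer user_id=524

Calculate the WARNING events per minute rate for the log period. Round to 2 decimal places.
0.56

To calculate the rate:

1. Count total WARNING events: 10
2. Total time period: 18 minutes
3. Rate = 10 / 18 = 0.56 events per minute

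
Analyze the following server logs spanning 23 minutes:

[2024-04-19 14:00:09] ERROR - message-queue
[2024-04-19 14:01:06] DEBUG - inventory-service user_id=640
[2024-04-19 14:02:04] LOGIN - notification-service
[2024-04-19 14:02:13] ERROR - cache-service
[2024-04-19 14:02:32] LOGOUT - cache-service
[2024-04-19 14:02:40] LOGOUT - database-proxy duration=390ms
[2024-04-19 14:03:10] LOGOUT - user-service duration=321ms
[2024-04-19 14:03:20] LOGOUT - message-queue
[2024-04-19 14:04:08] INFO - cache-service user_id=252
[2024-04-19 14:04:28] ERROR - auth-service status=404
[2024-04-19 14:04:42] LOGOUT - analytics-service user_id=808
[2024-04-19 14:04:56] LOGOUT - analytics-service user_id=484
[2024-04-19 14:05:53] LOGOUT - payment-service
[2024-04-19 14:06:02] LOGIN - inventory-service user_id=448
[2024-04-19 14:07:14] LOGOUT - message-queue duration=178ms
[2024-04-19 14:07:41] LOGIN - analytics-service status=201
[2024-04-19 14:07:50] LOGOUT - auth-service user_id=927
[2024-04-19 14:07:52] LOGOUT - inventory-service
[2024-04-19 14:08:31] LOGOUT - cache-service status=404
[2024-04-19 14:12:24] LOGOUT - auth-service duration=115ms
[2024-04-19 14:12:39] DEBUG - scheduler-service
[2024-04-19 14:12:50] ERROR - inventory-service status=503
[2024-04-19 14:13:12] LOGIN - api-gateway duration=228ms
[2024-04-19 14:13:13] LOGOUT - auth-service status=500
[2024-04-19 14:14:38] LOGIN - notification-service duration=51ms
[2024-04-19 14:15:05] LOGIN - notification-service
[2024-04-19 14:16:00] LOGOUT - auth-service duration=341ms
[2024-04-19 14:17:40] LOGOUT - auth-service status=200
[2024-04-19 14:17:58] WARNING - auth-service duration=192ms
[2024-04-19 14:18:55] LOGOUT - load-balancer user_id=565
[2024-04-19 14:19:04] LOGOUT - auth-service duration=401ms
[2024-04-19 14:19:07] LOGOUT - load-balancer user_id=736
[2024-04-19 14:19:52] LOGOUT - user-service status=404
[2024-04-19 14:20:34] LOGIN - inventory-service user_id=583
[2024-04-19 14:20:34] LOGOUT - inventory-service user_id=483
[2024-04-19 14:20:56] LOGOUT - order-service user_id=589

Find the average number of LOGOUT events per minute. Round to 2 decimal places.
0.91

To calculate the rate:

1. Count total LOGOUT events: 21
2. Total time period: 23 minutes
3. Rate = 21 / 23 = 0.91 events per minute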